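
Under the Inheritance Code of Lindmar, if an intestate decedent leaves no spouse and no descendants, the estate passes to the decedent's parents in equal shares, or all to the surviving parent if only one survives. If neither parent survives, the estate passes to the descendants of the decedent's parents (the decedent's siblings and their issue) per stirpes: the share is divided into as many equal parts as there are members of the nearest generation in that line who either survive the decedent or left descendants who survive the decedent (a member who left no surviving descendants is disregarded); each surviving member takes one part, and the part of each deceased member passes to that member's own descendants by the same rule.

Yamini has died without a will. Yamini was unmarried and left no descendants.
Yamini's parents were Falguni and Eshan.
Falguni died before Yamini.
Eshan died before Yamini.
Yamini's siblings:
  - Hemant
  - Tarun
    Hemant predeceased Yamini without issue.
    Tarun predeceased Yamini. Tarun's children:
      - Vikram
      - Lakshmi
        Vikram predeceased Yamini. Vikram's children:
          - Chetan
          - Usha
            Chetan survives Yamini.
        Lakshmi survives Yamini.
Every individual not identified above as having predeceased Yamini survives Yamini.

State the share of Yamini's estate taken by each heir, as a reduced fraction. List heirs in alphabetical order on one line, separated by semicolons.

Neither parent survives and there are no descendants, so the estate passes to Yamini's siblings and their issue per stirpes.
Hemant left no surviving issue, so that branch lapses and is disregarded.
Tarun's line is the sole branch at this level, so the full 1 passes to Tarun's issue by representation.
The estate is divided into 2 equal shares of 1/2 among Vikram, Lakshmi.
Vikram predeceased; the 1/2 allotted to Vikram's branch passes to Vikram's issue by representation.
The 1/2 is divided into 2 equal shares of 1/4 among Chetan, Usha.
Chetan is living and takes 1/4.
Usha is living and takes 1/4.
Lakshmi is living and takes 1/2.

Chetan 1/4; Lakshmi 1/2; Usha 1/4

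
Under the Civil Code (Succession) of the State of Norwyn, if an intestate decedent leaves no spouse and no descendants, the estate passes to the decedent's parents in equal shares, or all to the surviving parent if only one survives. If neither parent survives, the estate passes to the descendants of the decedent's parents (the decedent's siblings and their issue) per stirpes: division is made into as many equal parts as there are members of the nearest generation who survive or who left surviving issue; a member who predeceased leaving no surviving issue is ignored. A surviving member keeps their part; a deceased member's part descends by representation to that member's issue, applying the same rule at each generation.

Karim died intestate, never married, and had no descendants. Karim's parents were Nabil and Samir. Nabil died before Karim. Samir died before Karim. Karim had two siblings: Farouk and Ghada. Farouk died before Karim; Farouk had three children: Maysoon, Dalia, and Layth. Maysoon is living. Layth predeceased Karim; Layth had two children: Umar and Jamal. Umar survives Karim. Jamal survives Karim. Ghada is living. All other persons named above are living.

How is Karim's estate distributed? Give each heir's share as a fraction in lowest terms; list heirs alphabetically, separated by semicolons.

Dalia 1/6; Ghada 1/2; Jamal 1/12; Maysoon 1/6; Umar 1/12

Neither parent survives and there are no descendants, so the estate passes to Karim's siblings and their issue per stirpes.
The estate is divided into 2 equal shares of 1/2 among Farouk, Ghada.
Farouk predeceased; the 1/2 allotted to Farouk's branch passes to Farouk's issue by representation.
The 1/2 is divided into 3 equal shares of 1/6 among Maysoon, Dalia, Layth.
Maysoon is living and takes 1/6.
Dalia is living and takes 1/6.
Layth predeceased; the 1/6 allotted to Layth's branch passes to Layth's issue by representation.
The 1/6 is divided into 2 equal shares of 1/12 among Umar, Jamal.
Umar is living and takes 1/12.
Jamal is living and takes 1/12.
Ghada is living and takes 1/2.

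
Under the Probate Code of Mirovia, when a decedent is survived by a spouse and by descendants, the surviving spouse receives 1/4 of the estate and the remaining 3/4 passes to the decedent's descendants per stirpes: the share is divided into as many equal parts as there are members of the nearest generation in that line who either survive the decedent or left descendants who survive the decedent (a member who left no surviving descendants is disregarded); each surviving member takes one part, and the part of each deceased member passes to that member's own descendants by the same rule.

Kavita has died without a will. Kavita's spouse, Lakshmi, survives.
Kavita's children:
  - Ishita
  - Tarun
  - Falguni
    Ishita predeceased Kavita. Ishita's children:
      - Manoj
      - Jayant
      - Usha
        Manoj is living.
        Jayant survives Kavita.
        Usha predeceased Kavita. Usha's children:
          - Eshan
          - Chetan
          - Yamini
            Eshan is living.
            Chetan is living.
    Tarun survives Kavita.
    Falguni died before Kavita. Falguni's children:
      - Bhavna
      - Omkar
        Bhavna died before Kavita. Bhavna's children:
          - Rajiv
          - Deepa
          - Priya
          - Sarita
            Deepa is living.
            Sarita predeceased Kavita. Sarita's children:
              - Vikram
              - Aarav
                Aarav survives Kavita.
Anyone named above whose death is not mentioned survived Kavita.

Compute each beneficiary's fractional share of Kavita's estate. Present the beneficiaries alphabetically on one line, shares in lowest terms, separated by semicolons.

Aarav 1/64; Chetan 1/36; Deepa 1/32; Eshan 1/36; Jayant 1/12; Lakshmi 1/4; Manoj 1/12; Omkar 1/8; Priya 1/32; Rajiv 1/32; Tarun 1/4; Vikram 1/64; Yamini 1/36

Lakshmi, as surviving spouse, takes 1/4.
The remaining 3/4 passes to Kavita's descendants per stirpes.
The 3/4 is divided into 3 equal shares of 1/4 among Ishita, Tarun, Falguni.
Ishita predeceased; the 1/4 allotted to Ishita's branch passes to Ishita's issue by representation.
The 1/4 is divided into 3 equal shares of 1/12 among Manoj, Jayant, Usha.
Manoj is living and takes 1/12.
Jayant is living and takes 1/12.
Usha predeceased; the 1/12 allotted to Usha's branch passes to Usha's issue by representation.
The 1/12 is divided into 3 equal shares of 1/36 among Eshan, Chetan, Yamini.
Eshan is living and takes 1/36.
Chetan is living and takes 1/36.
Yamini is living and takes 1/36.
Tarun is living and takes 1/4.
Falguni predeceased; the 1/4 allotted to Falguni's branch passes to Falguni's issue by representation.
The 1/4 is divided into 2 equal shares of 1/8 among Bhavna, Omkar.
Bhavna predeceased; the 1/8 allotted to Bhavna's branch passes to Bhavna's issue by representation.
The 1/8 is divided into 4 equal shares of 1/32 among Rajiv, Deepa, Priya, Sarita.
Rajiv is living and takes 1/32.
Deepa is living and takes 1/32.
Priya is living and takes 1/32.
Sarita predeceased; the 1/32 allotted to Sarita's branch passes to Sarita's issue by representation.
The 1/32 is divided into 2 equal shares of 1/64 among Vikram, Aarav.
Vikram is living and takes 1/64.
Aarav is living and takes 1/64.
Omkar is living and takes 1/8.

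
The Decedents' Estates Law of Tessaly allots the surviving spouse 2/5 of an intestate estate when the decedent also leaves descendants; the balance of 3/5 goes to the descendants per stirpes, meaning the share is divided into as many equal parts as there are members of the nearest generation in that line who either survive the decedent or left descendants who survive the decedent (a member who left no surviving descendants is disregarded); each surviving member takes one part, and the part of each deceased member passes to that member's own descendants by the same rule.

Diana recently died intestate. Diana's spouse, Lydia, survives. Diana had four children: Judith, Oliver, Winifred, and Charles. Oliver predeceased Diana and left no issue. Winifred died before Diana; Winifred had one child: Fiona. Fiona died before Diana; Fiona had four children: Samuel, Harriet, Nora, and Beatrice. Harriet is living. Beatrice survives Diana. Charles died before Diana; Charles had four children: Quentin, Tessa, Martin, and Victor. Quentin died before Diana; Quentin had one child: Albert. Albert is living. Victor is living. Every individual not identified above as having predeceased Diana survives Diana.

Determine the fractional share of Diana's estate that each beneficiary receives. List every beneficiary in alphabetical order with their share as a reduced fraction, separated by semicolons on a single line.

Lydia, as surviving spouse, takes 2/5.
The remaining 3/5 passes to Diana's descendants per stirpes.
Oliver left no surviving issue, so that branch lapses and is disregarded.
The 3/5 is divided into 3 equal shares of 1/5 among Judith, Winifred, Charles.
Judith is living and takes 1/5.
Winifred predeceased; the 1/5 allotted to Winifred's branch passes to Winifred's issue by representation.
Fiona's line is the sole branch at this level, so the full 1/5 passes to Fiona's issue by representation.
The 1/5 is divided into 4 equal shares of 1/20 among Samuel, Harriet, Nora, Beatrice.
Samuel is living and takes 1/20.
Harriet is living and takes 1/20.
Nora is living and takes 1/20.
Beatrice is living and takes 1/20.
Charles predeceased; the 1/5 allotted to Charles's branch passes to Charles's issue by representation.
The 1/5 is divided into 4 equal shares of 1/20 among Quentin, Tessa, Martin, Victor.
Quentin predeceased; the 1/20 allotted to Quentin's branch passes to Quentin's issue by representation.
Albert is the sole taker at this level and receives the full 1/20.
Tessa is living and takes 1/20.
Martin is living and takes 1/20.
Victor is living and takes 1/20.

Albert 1/20; Beatrice 1/20; Harriet 1/20; Judith 1/5; Lydia 2/5; Martin 1/20; Nora 1/20; Samuel 1/20; Tessa 1/20; Victor 1/20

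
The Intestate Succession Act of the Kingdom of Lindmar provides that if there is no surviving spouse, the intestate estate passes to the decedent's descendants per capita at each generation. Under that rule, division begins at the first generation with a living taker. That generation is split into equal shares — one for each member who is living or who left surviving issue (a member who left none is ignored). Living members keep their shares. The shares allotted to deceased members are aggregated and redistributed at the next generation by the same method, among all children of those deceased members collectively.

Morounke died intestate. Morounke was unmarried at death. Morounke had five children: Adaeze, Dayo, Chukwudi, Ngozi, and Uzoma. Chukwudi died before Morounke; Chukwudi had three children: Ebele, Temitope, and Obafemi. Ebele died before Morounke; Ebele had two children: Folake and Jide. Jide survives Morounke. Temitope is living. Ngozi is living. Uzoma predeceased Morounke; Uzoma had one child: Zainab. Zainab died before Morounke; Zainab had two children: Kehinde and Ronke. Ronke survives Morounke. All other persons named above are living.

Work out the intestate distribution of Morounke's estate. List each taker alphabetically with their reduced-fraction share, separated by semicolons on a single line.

There is no surviving spouse, so the entire estate passes to Morounke's descendants per capita at each generation.
At generation 1 (Adaeze, Dayo, Chukwudi, Ngozi, Uzoma) there are 5 shares of (1)/5 = 1/5 each.
Living: Adaeze, Dayo, and Ngozi — each takes 1/5.
Deceased: Chukwudi and Uzoma. Their combined 2/5 is pooled and carried to generation 2.
At generation 2 (Ebele, Temitope, Obafemi, Zainab) there are 4 shares of (2/5)/4 = 1/10 each.
Living: Temitope and Obafemi — each takes 1/10.
Deceased: Ebele and Zainab. Their combined 1/5 is pooled and carried to generation 3.
At generation 3 (Folake, Jide, Kehinde, Ronke) there are 4 shares of (1/5)/4 = 1/20 each.
Living: Folake, Jide, Kehinde, and Ronke — each takes 1/20.

Adaeze 1/5; Dayo 1/5; Folake 1/20; Jide 1/20; Kehinde 1/20; Ngozi 1/5; Obafemi 1/10; Ronke 1/20; Temitope 1/10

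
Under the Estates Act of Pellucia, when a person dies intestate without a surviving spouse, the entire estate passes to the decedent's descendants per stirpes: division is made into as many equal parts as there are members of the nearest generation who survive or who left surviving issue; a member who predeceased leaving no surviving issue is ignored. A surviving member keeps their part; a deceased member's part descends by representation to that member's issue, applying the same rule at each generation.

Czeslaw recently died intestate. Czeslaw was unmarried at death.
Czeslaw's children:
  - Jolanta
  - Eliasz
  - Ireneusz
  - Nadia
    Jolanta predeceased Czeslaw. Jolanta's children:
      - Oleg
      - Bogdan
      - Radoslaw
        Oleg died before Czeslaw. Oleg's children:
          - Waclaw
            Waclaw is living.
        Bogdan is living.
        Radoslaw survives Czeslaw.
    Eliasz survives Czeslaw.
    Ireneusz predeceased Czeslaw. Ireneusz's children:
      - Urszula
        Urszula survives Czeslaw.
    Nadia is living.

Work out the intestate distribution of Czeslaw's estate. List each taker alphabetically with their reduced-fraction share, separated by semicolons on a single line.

There is no surviving spouse, so the entire estate passes to Czeslaw's descendants per stirpes.
The estate is divided into 4 equal shares of 1/4 among Jolanta, Eliasz, Ireneusz, Nadia.
Jolanta predeceased; the 1/4 allotted to Jolanta's branch passes to Jolanta's issue by representation.
The 1/4 is divided into 3 equal shares of 1/12 among Oleg, Bogdan, Radoslaw.
Oleg predeceased; the 1/12 allotted to Oleg's branch passes to Oleg's issue by representation.
Waclaw is the sole taker at this level and receives the full 1/12.
Bogdan is living and takes 1/12.
Radoslaw is living and takes 1/12.
Eliasz is living and takes 1/4.
Ireneusz predeceased; the 1/4 allotted to Ireneusz's branch passes to Ireneusz's issue by representation.
Urszula is the sole taker at this level and receives the full 1/4.
Nadia is living and takes 1/4.

Bogdan 1/12; Eliasz 1/4; Nadia 1/4; Radoslaw 1/12; Urszula 1/4; Waclaw 1/12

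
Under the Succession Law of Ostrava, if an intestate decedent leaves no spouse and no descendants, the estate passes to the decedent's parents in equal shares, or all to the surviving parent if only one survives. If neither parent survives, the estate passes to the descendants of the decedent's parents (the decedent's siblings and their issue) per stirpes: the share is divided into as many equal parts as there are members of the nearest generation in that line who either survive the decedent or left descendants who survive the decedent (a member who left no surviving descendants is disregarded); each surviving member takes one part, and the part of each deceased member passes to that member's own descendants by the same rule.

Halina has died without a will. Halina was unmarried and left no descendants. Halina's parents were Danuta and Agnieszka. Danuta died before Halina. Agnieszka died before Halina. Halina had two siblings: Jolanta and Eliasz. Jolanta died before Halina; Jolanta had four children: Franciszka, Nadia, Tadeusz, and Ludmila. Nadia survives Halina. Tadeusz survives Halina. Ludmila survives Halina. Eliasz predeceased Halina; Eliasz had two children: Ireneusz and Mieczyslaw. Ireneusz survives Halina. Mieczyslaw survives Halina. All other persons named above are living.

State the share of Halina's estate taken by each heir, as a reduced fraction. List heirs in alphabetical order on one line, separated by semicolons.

Neither parent survives and there are no descendants, so the estate passes to Halina's siblings and their issue per stirpes.
The estate is divided into 2 equal shares of 1/2 among Jolanta, Eliasz.
Jolanta predeceased; the 1/2 allotted to Jolanta's branch passes to Jolanta's issue by representation.
The 1/2 is divided into 4 equal shares of 1/8 among Franciszka, Nadia, Tadeusz, Ludmila.
Franciszka is living and takes 1/8.
Nadia is living and takes 1/8.
Tadeusz is living and takes 1/8.
Ludmila is living and takes 1/8.
Eliasz predeceased; the 1/2 allotted to Eliasz's branch passes to Eliasz's issue by representation.
The 1/2 is divided into 2 equal shares of 1/4 among Ireneusz, Mieczyslaw.
Ireneusz is living and takes 1/4.
Mieczyslaw is living and takes 1/4.

Franciszka 1/8; Ireneusz 1/4; Ludmila 1/8; Mieczyslaw 1/4; Nadia 1/8; Tadeusz 1/8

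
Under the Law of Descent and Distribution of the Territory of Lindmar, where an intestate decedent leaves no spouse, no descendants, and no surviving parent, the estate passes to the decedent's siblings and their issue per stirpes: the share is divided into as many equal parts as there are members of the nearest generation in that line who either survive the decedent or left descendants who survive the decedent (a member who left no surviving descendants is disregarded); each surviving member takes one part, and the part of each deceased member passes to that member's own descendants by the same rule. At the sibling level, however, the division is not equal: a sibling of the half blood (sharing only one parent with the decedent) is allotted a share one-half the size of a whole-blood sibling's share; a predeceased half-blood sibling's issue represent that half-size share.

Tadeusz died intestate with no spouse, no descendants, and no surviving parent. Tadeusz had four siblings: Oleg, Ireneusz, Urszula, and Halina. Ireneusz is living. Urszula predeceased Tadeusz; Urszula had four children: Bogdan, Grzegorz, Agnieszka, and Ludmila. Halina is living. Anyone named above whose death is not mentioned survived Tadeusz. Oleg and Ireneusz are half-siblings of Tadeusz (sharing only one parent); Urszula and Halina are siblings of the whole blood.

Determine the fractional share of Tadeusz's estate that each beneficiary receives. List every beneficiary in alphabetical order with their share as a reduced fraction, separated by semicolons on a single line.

Agnieszka 1/12; Bogdan 1/12; Grzegorz 1/12; Halina 1/3; Ireneusz 1/6; Ludmila 1/12; Oleg 1/6

No spouse, descendants, or parent survives, so the estate passes to Tadeusz's siblings per stirpes.
Half-blood siblings count for one-half the weight of whole-blood siblings at the initial division.
Dividing 1 in proportion to weights (total weight 3): Oleg (weight 1/2) → 1/6; Ireneusz (weight 1/2) → 1/6; Urszula (weight 1) → 1/3; Halina (weight 1) → 1/3.
Oleg is living and takes 1/6.
Ireneusz is living and takes 1/6.
Urszula predeceased; the 1/3 allotted to Urszula's branch passes to Urszula's issue by representation.
The 1/3 is divided into 4 equal shares of 1/12 among Bogdan, Grzegorz, Agnieszka, Ludmila.
Bogdan is living and takes 1/12.
Grzegorz is living and takes 1/12.
Agnieszka is living and takes 1/12.
Ludmila is living and takes 1/12.
Halina is living and takes 1/3.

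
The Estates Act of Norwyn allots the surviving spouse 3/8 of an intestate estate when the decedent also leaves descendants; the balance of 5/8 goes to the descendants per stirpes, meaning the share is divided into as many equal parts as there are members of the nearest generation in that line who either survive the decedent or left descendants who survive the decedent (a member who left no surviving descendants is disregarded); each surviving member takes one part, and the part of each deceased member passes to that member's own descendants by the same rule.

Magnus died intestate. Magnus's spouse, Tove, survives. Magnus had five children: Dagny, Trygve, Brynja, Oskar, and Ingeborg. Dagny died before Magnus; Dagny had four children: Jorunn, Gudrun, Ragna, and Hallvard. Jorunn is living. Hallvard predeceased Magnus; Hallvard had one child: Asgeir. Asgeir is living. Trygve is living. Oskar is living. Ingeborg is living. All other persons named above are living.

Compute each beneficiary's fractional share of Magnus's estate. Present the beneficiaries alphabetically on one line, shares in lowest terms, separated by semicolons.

Asgeir 1/32; Brynja 1/8; Gudrun 1/32; Ingeborg 1/8; Jorunn 1/32; Oskar 1/8; Ragna 1/32; Tove 3/8; Trygve 1/8

Tove, as surviving spouse, takes 3/8.
The remaining 5/8 passes to Magnus's descendants per stirpes.
The 5/8 is divided into 5 equal shares of 1/8 among Dagny, Trygve, Brynja, Oskar, Ingeborg.
Dagny predeceased; the 1/8 allotted to Dagny's branch passes to Dagny's issue by representation.
The 1/8 is divided into 4 equal shares of 1/32 among Jorunn, Gudrun, Ragna, Hallvard.
Jorunn is living and takes 1/32.
Gudrun is living and takes 1/32.
Ragna is living and takes 1/32.
Hallvard predeceased; the 1/32 allotted to Hallvard's branch passes to Hallvard's issue by representation.
Asgeir is the sole taker at this level and receives the full 1/32.
Trygve is living and takes 1/8.
Brynja is living and takes 1/8.
Oskar is living and takes 1/8.
Ingeborg is living and takes 1/8.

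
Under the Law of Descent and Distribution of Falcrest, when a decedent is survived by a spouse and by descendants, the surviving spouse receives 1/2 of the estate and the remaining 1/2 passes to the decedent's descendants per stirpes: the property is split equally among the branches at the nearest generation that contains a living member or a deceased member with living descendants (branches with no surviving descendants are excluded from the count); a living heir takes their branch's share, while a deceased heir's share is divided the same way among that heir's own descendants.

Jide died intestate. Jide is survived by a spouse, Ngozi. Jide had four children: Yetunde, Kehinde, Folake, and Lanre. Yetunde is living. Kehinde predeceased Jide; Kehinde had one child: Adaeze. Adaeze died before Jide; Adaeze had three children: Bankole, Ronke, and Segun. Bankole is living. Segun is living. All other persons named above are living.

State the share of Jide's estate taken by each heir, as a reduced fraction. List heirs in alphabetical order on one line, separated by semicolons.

Ngozi, as surviving spouse, takes 1/2.
The remaining 1/2 passes to Jide's descendants per stirpes.
The 1/2 is divided into 4 equal shares of 1/8 among Yetunde, Kehinde, Folake, Lanre.
Yetunde is living and takes 1/8.
Kehinde predeceased; the 1/8 allotted to Kehinde's branch passes to Kehinde's issue by representation.
Adaeze's line is the sole branch at this level, so the full 1/8 passes to Adaeze's issue by representation.
The 1/8 is divided into 3 equal shares of 1/24 among Bankole, Ronke, Segun.
Bankole is living and takes 1/24.
Ronke is living and takes 1/24.
Segun is living and takes 1/24.
Folake is living and takes 1/8.
Lanre is living and takes 1/8.

Bankole 1/24; Folake 1/8; Lanre 1/8; Ngozi 1/2; Ronke 1/24; Segun 1/24; Yetunde 1/8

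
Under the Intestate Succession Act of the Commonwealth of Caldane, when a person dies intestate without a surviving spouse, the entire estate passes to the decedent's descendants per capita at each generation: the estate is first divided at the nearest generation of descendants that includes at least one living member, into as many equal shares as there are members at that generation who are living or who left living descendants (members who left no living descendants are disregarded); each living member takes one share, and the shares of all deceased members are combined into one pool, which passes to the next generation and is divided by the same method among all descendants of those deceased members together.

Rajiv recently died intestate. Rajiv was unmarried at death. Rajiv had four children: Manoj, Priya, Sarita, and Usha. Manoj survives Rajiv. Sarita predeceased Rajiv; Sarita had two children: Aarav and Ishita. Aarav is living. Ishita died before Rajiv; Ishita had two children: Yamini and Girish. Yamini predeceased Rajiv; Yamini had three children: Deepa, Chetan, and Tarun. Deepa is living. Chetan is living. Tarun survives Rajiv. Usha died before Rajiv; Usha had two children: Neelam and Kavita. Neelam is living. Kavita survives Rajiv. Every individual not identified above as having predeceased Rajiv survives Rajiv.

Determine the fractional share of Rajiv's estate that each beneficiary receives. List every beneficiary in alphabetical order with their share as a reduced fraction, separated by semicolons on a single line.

There is no surviving spouse, so the entire estate passes to Rajiv's descendants per capita at each generation.
At generation 1 (Manoj, Priya, Sarita, Usha) there are 4 shares of (1)/4 = 1/4 each.
Living: Manoj and Priya — each takes 1/4.
Deceased: Sarita and Usha. Their combined 1/2 is pooled and carried to generation 2.
At generation 2 (Aarav, Ishita, Neelam, Kavita) there are 4 shares of (1/2)/4 = 1/8 each.
Living: Aarav, Neelam, and Kavita — each takes 1/8.
Deceased: Ishita. That 1/8 share is carried to generation 3.
At generation 3 (Yamini, Girish) there are 2 shares of (1/8)/2 = 1/16 each.
Living: Girish — each takes 1/16.
Deceased: Yamini. That 1/16 share is carried to generation 4.
At generation 4 (Deepa, Chetan, Tarun) there are 3 shares of (1/16)/3 = 1/48 each.
Living: Deepa, Chetan, and Tarun — each takes 1/48.

Aarav 1/8; Chetan 1/48; Deepa 1/48; Girish 1/16; Kavita 1/8; Manoj 1/4; Neelam 1/8; Priya 1/4; Tarun 1/48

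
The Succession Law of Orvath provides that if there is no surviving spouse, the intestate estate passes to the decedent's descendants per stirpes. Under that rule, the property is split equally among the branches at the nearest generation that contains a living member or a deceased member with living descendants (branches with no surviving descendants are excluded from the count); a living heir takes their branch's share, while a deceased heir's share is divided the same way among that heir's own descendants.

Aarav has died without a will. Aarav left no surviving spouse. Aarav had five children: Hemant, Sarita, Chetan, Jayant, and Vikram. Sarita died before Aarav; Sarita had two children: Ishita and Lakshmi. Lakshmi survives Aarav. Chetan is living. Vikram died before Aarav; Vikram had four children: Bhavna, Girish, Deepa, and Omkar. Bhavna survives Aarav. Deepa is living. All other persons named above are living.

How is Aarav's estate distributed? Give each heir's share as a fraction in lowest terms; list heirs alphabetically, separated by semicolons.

There is no surviving spouse, so the entire estate passes to Aarav's descendants per stirpes.
The estate is divided into 5 equal shares of 1/5 among Hemant, Sarita, Chetan, Jayant, Vikram.
Hemant is living and takes 1/5.
Sarita predeceased; the 1/5 allotted to Sarita's branch passes to Sarita's issue by representation.
The 1/5 is divided into 2 equal shares of 1/10 among Ishita, Lakshmi.
Ishita is living and takes 1/10.
Lakshmi is living and takes 1/10.
Chetan is living and takes 1/5.
Jayant is living and takes 1/5.
Vikram predeceased; the 1/5 allotted to Vikram's branch passes to Vikram's issue by representation.
The 1/5 is divided into 4 equal shares of 1/20 among Bhavna, Girish, Deepa, Omkar.
Bhavna is living and takes 1/20.
Girish is living and takes 1/20.
Deepa is living and takes 1/20.
Omkar is living and takes 1/20.

Bhavna 1/20; Chetan 1/5; Deepa 1/20; Girish 1/20; Hemant 1/5; Ishita 1/10; Jayant 1/5; Lakshmi 1/10; Omkar 1/20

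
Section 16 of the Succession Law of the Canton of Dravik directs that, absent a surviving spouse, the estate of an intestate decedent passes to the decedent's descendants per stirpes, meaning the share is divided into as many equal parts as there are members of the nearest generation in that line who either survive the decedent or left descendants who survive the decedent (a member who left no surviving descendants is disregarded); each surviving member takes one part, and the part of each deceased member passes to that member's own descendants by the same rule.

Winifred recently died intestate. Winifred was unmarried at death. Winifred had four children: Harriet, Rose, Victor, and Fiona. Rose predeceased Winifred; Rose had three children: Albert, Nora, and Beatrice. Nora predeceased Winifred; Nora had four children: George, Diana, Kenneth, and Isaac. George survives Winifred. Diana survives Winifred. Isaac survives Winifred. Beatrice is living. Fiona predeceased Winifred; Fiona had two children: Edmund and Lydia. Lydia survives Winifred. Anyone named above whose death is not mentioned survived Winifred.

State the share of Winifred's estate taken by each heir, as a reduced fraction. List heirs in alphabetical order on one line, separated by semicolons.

Albert 1/12; Beatrice 1/12; Diana 1/48; Edmund 1/8; George 1/48; Harriet 1/4; Isaac 1/48; Kenneth 1/48; Lydia 1/8; Victor 1/4

There is no surviving spouse, so the entire estate passes to Winifred's descendants per stirpes.
The estate is divided into 4 equal shares of 1/4 among Harriet, Rose, Victor, Fiona.
Harriet is living and takes 1/4.
Rose predeceased; the 1/4 allotted to Rose's branch passes to Rose's issue by representation.
The 1/4 is divided into 3 equal shares of 1/12 among Albert, Nora, Beatrice.
Albert is living and takes 1/12.
Nora predeceased; the 1/12 allotted to Nora's branch passes to Nora's issue by representation.
The 1/12 is divided into 4 equal shares of 1/48 among George, Diana, Kenneth, Isaac.
George is living and takes 1/48.
Diana is living and takes 1/48.
Kenneth is living and takes 1/48.
Isaac is living and takes 1/48.
Beatrice is living and takes 1/12.
Victor is living and takes 1/4.
Fiona predeceased; the 1/4 allotted to Fiona's branch passes to Fiona's issue by representation.
The 1/4 is divided into 2 equal shares of 1/8 among Edmund, Lydia.
Edmund is living and takes 1/8.
Lydia is living and takes 1/8.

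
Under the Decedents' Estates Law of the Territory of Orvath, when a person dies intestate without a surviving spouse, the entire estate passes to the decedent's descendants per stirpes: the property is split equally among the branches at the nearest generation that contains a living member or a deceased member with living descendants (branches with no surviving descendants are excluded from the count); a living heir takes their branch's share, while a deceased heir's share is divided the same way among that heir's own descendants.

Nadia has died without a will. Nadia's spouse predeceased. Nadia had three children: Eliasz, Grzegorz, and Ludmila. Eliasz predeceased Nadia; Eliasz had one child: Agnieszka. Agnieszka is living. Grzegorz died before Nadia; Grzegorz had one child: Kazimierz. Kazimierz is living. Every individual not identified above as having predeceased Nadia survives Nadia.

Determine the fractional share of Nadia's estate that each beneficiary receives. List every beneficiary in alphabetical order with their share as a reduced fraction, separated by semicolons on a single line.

There is no surviving spouse, so the entire estate passes to Nadia's descendants per stirpes.
The estate is divided into 3 equal shares of 1/3 among Eliasz, Grzegorz, Ludmila.
Eliasz predeceased; the 1/3 allotted to Eliasz's branch passes to Eliasz's issue by representation.
Agnieszka is the sole taker at this level and receives the full 1/3.
Grzegorz predeceased; the 1/3 allotted to Grzegorz's branch passes to Grzegorz's issue by representation.
Kazimierz is the sole taker at this level and receives the full 1/3.
Ludmila is living and takes 1/3.

Agnieszka 1/3; Kazimierz 1/3; Ludmila 1/3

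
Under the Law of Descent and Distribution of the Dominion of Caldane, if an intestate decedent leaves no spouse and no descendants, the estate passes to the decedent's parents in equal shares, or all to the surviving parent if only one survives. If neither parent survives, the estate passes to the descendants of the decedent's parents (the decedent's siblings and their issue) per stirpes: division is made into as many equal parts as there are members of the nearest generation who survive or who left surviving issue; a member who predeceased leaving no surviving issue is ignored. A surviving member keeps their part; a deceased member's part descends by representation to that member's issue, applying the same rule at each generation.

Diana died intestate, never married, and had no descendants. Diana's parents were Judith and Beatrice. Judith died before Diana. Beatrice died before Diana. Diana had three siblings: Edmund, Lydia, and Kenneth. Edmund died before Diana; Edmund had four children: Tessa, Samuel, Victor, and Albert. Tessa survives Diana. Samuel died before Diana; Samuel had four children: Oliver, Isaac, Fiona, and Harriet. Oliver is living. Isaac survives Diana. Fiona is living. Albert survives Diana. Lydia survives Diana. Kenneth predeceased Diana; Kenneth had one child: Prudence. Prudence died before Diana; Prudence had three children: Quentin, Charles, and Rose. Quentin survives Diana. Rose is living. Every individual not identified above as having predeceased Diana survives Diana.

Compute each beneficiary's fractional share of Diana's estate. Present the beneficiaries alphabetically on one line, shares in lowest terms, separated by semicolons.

Albert 1/12; Charles 1/9; Fiona 1/48; Harriet 1/48; Isaac 1/48; Lydia 1/3; Oliver 1/48; Quentin 1/9; Rose 1/9; Tessa 1/12; Victor 1/12

Neither parent survives and there are no descendants, so the estate passes to Diana's siblings and their issue per stirpes.
The estate is divided into 3 equal shares of 1/3 among Edmund, Lydia, Kenneth.
Edmund predeceased; the 1/3 allotted to Edmund's branch passes to Edmund's issue by representation.
The 1/3 is divided into 4 equal shares of 1/12 among Tessa, Samuel, Victor, Albert.
Tessa is living and takes 1/12.
Samuel predeceased; the 1/12 allotted to Samuel's branch passes to Samuel's issue by representation.
The 1/12 is divided into 4 equal shares of 1/48 among Oliver, Isaac, Fiona, Harriet.
Oliver is living and takes 1/48.
Isaac is living and takes 1/48.
Fiona is living and takes 1/48.
Harriet is living and takes 1/48.
Victor is living and takes 1/12.
Albert is living and takes 1/12.
Lydia is living and takes 1/3.
Kenneth predeceased; the 1/3 allotted to Kenneth's branch passes to Kenneth's issue by representation.
Prudence's line is the sole branch at this level, so the full 1/3 passes to Prudence's issue by representation.
The 1/3 is divided into 3 equal shares of 1/9 among Quentin, Charles, Rose.
Quentin is living and takes 1/9.
Charles is living and takes 1/9.
Rose is living and takes 1/9.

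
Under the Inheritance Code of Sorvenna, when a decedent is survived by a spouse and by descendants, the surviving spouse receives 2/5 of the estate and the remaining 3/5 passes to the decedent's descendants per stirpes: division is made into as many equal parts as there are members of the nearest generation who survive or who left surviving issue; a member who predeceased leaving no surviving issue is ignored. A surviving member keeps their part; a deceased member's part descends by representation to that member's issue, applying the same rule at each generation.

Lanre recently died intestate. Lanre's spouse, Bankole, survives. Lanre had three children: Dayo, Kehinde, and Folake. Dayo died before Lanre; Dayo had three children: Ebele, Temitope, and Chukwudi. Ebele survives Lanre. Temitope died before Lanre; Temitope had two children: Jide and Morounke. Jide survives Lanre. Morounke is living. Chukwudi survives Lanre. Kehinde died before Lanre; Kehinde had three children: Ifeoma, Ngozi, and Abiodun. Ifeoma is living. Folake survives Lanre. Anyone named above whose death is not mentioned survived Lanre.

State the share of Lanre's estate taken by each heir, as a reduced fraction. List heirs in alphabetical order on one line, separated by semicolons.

Bankole, as surviving spouse, takes 2/5.
The remaining 3/5 passes to Lanre's descendants per stirpes.
The 3/5 is divided into 3 equal shares of 1/5 among Dayo, Kehinde, Folake.
Dayo predeceased; the 1/5 allotted to Dayo's branch passes to Dayo's issue by representation.
The 1/5 is divided into 3 equal shares of 1/15 among Ebele, Temitope, Chukwudi.
Ebele is living and takes 1/15.
Temitope predeceased; the 1/15 allotted to Temitope's branch passes to Temitope's issue by representation.
The 1/15 is divided into 2 equal shares of 1/30 among Jide, Morounke.
Jide is living and takes 1/30.
Morounke is living and takes 1/30.
Chukwudi is living and takes 1/15.
Kehinde predeceased; the 1/5 allotted to Kehinde's branch passes to Kehinde's issue by representation.
The 1/5 is divided into 3 equal shares of 1/15 among Ifeoma, Ngozi, Abiodun.
Ifeoma is living and takes 1/15.
Ngozi is living and takes 1/15.
Abiodun is living and takes 1/15.
Folake is living and takes 1/5.

Abiodun 1/15; Bankole 2/5; Chukwudi 1/15; Ebele 1/15; Folake 1/5; Ifeoma 1/15; Jide 1/30; Morounke 1/30; Ngozi 1/15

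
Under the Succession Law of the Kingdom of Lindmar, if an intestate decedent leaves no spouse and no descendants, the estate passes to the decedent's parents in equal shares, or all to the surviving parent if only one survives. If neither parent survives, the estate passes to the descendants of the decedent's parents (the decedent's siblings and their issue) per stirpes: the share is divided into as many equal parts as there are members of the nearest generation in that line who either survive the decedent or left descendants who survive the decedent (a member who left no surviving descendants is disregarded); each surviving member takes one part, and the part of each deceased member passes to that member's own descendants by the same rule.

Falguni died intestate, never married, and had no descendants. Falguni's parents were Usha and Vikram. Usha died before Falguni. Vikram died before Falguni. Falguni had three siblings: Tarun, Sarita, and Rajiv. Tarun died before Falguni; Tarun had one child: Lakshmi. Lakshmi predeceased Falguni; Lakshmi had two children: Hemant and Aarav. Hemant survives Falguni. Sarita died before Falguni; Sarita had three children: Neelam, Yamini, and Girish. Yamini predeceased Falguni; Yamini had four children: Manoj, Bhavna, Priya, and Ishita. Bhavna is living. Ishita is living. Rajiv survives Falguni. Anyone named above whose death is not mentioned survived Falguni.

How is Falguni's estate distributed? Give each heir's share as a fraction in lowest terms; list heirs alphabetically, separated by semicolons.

Neither parent survives and there are no descendants, so the estate passes to Falguni's siblings and their issue per stirpes.
The estate is divided into 3 equal shares of 1/3 among Tarun, Sarita, Rajiv.
Tarun predeceased; the 1/3 allotted to Tarun's branch passes to Tarun's issue by representation.
Lakshmi's line is the sole branch at this level, so the full 1/3 passes to Lakshmi's issue by representation.
The 1/3 is divided into 2 equal shares of 1/6 among Hemant, Aarav.
Hemant is living and takes 1/6.
Aarav is living and takes 1/6.
Sarita predeceased; the 1/3 allotted to Sarita's branch passes to Sarita's issue by representation.
The 1/3 is divided into 3 equal shares of 1/9 among Neelam, Yamini, Girish.
Neelam is living and takes 1/9.
Yamini predeceased; the 1/9 allotted to Yamini's branch passes to Yamini's issue by representation.
The 1/9 is divided into 4 equal shares of 1/36 among Manoj, Bhavna, Priya, Ishita.
Manoj is living and takes 1/36.
Bhavna is living and takes 1/36.
Priya is living and takes 1/36.
Ishita is living and takes 1/36.
Girish is living and takes 1/9.
Rajiv is living and takes 1/3.

Aarav 1/6; Bhavna 1/36; Girish 1/9; Hemant 1/6; Ishita 1/36; Manoj 1/36; Neelam 1/9; Priya 1/36; Rajiv 1/3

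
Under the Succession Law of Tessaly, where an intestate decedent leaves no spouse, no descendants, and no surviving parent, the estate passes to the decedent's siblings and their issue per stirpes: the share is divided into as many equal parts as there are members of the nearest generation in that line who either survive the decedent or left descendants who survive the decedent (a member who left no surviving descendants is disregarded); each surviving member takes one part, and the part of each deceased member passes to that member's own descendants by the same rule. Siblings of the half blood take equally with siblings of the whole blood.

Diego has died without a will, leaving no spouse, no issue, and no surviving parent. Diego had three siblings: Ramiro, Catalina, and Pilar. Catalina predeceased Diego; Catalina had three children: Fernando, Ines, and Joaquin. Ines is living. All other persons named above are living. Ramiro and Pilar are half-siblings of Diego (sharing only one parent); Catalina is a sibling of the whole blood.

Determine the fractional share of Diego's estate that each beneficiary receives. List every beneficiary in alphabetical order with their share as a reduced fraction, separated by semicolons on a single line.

No spouse, descendants, or parent survives, so the estate passes to Diego's siblings per stirpes.
Half-blood and whole-blood siblings take equally under the stated rule.
The estate is divided into 3 equal shares of 1/3 among Ramiro, Catalina, Pilar.
Ramiro is living and takes 1/3.
Catalina predeceased; the 1/3 allotted to Catalina's branch passes to Catalina's issue by representation.
The 1/3 is divided into 3 equal shares of 1/9 among Fernando, Ines, Joaquin.
Fernando is living and takes 1/9.
Ines is living and takes 1/9.
Joaquin is living and takes 1/9.
Pilar is living and takes 1/3.

Fernando 1/9; Ines 1/9; Joaquin 1/9; Pilar 1/3; Ramiro 1/3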